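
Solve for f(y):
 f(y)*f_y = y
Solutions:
 f(y) = -sqrt(C1 + y^2)
 f(y) = sqrt(C1 + y^2)


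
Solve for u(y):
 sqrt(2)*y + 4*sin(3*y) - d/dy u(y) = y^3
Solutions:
 u(y) = C1 - y^4/4 + sqrt(2)*y^2/2 - 4*cos(3*y)/3


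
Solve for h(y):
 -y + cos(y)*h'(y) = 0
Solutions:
 h(y) = C1 + Integral(y/cos(y), y)


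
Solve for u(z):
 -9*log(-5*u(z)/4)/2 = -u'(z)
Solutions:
 -2*Integral(1/(log(-_y) - 2*log(2) + log(5)), (_y, u(z)))/9 = C1 - z


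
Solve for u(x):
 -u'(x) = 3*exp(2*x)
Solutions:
 u(x) = C1 - 3*exp(2*x)/2


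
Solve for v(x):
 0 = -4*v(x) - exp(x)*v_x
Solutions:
 v(x) = C1*exp(4*exp(-x))


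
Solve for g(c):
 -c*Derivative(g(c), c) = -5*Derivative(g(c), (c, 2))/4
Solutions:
 g(c) = C1 + C2*erfi(sqrt(10)*c/5)


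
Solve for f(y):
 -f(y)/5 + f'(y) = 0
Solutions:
 f(y) = C1*exp(y/5)


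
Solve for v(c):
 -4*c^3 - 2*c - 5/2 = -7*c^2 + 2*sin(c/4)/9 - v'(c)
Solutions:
 v(c) = C1 + c^4 - 7*c^3/3 + c^2 + 5*c/2 - 8*cos(c/4)/9


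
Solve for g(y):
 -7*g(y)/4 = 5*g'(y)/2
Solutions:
 g(y) = C1*exp(-7*y/10)


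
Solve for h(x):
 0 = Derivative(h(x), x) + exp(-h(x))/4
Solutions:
 h(x) = log(C1 - x/4)


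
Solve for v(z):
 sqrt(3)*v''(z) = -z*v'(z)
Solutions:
 v(z) = C1 + C2*erf(sqrt(2)*3^(3/4)*z/6)


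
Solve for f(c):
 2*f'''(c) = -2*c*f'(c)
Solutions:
 f(c) = C1 + Integral(C2*airyai(-c) + C3*airybi(-c), c)


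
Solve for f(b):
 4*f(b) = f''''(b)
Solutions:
 f(b) = C1*exp(-sqrt(2)*b) + C2*exp(sqrt(2)*b) + C3*sin(sqrt(2)*b) + C4*cos(sqrt(2)*b)


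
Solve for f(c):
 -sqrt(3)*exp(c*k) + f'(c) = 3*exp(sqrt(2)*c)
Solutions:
 f(c) = C1 + 3*sqrt(2)*exp(sqrt(2)*c)/2 + sqrt(3)*exp(c*k)/k


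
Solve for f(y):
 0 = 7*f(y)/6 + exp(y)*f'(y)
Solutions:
 f(y) = C1*exp(7*exp(-y)/6)


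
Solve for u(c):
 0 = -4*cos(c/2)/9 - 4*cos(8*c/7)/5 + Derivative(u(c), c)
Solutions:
 u(c) = C1 + 8*sin(c/2)/9 + 7*sin(8*c/7)/10


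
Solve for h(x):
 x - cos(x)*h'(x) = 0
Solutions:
 h(x) = C1 + Integral(x/cos(x), x)


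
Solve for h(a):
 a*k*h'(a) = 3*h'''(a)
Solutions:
 h(a) = C1 + Integral(C2*airyai(3^(2/3)*a*k^(1/3)/3) + C3*airybi(3^(2/3)*a*k^(1/3)/3), a)


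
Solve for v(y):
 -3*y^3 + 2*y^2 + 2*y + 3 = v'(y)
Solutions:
 v(y) = C1 - 3*y^4/4 + 2*y^3/3 + y^2 + 3*y


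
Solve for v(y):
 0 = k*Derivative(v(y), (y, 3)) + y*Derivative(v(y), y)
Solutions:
 v(y) = C1 + Integral(C2*airyai(y*(-1/k)^(1/3)) + C3*airybi(y*(-1/k)^(1/3)), y)


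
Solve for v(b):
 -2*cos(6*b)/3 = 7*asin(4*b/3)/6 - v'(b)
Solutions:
 v(b) = C1 + 7*b*asin(4*b/3)/6 + 7*sqrt(9 - 16*b^2)/24 + sin(6*b)/9


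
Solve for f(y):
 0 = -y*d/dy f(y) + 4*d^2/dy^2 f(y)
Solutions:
 f(y) = C1 + C2*erfi(sqrt(2)*y/4)


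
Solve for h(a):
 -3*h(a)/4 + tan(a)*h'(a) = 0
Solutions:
 h(a) = C1*sin(a)^(3/4)


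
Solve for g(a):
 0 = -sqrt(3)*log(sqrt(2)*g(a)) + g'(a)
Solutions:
 -2*sqrt(3)*Integral(1/(2*log(_y) + log(2)), (_y, g(a)))/3 = C1 - a


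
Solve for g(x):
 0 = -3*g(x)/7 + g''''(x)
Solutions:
 g(x) = C1*exp(-3^(1/4)*7^(3/4)*x/7) + C2*exp(3^(1/4)*7^(3/4)*x/7) + C3*sin(3^(1/4)*7^(3/4)*x/7) + C4*cos(3^(1/4)*7^(3/4)*x/7)


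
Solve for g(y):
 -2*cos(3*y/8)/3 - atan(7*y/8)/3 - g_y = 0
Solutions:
 g(y) = C1 - y*atan(7*y/8)/3 + 4*log(49*y^2 + 64)/21 - 16*sin(3*y/8)/9


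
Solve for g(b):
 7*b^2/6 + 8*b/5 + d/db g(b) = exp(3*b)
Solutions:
 g(b) = C1 - 7*b^3/18 - 4*b^2/5 + exp(3*b)/3


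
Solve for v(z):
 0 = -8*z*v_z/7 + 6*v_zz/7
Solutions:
 v(z) = C1 + C2*erfi(sqrt(6)*z/3)


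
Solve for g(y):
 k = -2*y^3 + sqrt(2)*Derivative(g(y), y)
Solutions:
 g(y) = C1 + sqrt(2)*k*y/2 + sqrt(2)*y^4/4


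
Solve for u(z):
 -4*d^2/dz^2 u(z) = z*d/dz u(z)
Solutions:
 u(z) = C1 + C2*erf(sqrt(2)*z/4)


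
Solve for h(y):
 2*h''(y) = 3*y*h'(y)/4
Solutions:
 h(y) = C1 + C2*erfi(sqrt(3)*y/4)


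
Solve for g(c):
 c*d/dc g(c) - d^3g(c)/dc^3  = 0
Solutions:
 g(c) = C1 + Integral(C2*airyai(c) + C3*airybi(c), c)


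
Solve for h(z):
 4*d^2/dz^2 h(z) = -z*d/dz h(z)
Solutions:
 h(z) = C1 + C2*erf(sqrt(2)*z/4)


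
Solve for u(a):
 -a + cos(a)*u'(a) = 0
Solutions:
 u(a) = C1 + Integral(a/cos(a), a)


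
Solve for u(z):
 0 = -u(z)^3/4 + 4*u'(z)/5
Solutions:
 u(z) = -2*sqrt(2)*sqrt(-1/(C1 + 5*z))
 u(z) = 2*sqrt(2)*sqrt(-1/(C1 + 5*z))


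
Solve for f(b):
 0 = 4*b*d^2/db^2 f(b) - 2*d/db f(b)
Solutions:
 f(b) = C1 + C2*b^(3/2)


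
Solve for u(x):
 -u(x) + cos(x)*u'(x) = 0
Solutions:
 u(x) = C1*sqrt(sin(x) + 1)/sqrt(sin(x) - 1)


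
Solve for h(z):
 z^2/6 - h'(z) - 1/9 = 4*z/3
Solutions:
 h(z) = C1 + z^3/18 - 2*z^2/3 - z/9


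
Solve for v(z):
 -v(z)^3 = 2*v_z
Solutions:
 v(z) = -sqrt(-1/(C1 - z))
 v(z) = sqrt(-1/(C1 - z))


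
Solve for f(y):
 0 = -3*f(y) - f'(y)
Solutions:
 f(y) = C1*exp(-3*y)


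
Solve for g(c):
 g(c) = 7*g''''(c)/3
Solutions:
 g(c) = C1*exp(-3^(1/4)*7^(3/4)*c/7) + C2*exp(3^(1/4)*7^(3/4)*c/7) + C3*sin(3^(1/4)*7^(3/4)*c/7) + C4*cos(3^(1/4)*7^(3/4)*c/7)


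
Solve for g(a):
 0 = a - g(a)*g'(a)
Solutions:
 g(a) = -sqrt(C1 + a^2)
 g(a) = sqrt(C1 + a^2)


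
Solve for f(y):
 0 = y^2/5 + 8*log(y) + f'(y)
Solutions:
 f(y) = C1 - y^3/15 - 8*y*log(y) + 8*y


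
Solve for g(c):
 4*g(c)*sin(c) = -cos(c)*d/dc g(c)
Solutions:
 g(c) = C1*cos(c)^4


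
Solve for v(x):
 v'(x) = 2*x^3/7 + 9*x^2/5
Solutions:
 v(x) = C1 + x^4/14 + 3*x^3/5


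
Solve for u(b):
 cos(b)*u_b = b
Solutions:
 u(b) = C1 + Integral(b/cos(b), b)


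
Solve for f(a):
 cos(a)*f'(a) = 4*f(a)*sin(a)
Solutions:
 f(a) = C1/cos(a)^4


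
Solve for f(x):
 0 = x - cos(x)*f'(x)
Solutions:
 f(x) = C1 + Integral(x/cos(x), x)


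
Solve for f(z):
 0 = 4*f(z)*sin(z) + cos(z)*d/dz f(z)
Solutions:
 f(z) = C1*cos(z)^4


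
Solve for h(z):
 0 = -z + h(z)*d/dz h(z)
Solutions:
 h(z) = -sqrt(C1 + z^2)
 h(z) = sqrt(C1 + z^2)


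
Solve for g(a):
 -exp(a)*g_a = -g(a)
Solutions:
 g(a) = C1*exp(-exp(-a))


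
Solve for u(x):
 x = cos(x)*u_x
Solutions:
 u(x) = C1 + Integral(x/cos(x), x)


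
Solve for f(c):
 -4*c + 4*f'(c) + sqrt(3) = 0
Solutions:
 f(c) = C1 + c^2/2 - sqrt(3)*c/4


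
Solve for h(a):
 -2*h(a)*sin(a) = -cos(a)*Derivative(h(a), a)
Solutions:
 h(a) = C1/cos(a)^2


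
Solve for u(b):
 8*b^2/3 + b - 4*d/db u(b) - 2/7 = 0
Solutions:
 u(b) = C1 + 2*b^3/9 + b^2/8 - b/14


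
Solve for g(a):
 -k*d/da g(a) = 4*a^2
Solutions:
 g(a) = C1 - 4*a^3/(3*k)


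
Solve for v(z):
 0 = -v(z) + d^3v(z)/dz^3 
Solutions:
 v(z) = C3*exp(z) + (C1*sin(sqrt(3)*z/2) + C2*cos(sqrt(3)*z/2))*exp(-z/2)


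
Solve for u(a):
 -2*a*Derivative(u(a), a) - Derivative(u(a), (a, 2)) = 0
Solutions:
 u(a) = C1 + C2*erf(a)


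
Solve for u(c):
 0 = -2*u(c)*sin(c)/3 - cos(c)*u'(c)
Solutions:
 u(c) = C1*cos(c)^(2/3)


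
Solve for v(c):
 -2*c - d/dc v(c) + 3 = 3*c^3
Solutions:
 v(c) = C1 - 3*c^4/4 - c^2 + 3*c


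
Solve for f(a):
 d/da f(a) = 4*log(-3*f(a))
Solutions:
 -Integral(1/(log(-_y) + log(3)), (_y, f(a)))/4 = C1 - a


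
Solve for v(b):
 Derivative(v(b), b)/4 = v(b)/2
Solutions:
 v(b) = C1*exp(2*b)


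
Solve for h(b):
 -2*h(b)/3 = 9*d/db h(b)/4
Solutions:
 h(b) = C1*exp(-8*b/27)


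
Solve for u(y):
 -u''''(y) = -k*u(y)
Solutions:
 u(y) = C1*exp(-k^(1/4)*y) + C2*exp(k^(1/4)*y) + C3*exp(-I*k^(1/4)*y) + C4*exp(I*k^(1/4)*y)


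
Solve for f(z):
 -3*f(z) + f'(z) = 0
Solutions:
 f(z) = C1*exp(3*z)


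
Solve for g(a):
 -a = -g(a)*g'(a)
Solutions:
 g(a) = -sqrt(C1 + a^2)
 g(a) = sqrt(C1 + a^2)


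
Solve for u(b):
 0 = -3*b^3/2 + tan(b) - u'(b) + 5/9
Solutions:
 u(b) = C1 - 3*b^4/8 + 5*b/9 - log(cos(b))


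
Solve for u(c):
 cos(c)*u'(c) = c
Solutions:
 u(c) = C1 + Integral(c/cos(c), c)


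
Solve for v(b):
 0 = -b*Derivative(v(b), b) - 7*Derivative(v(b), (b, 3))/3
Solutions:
 v(b) = C1 + Integral(C2*airyai(-3^(1/3)*7^(2/3)*b/7) + C3*airybi(-3^(1/3)*7^(2/3)*b/7), b)


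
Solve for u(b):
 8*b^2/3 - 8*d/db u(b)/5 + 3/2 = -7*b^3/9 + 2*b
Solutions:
 u(b) = C1 + 35*b^4/288 + 5*b^3/9 - 5*b^2/8 + 15*b/16


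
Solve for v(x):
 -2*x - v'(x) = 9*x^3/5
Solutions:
 v(x) = C1 - 9*x^4/20 - x^2


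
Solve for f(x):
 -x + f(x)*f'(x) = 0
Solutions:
 f(x) = -sqrt(C1 + x^2)
 f(x) = sqrt(C1 + x^2)


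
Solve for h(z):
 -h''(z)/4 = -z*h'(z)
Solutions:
 h(z) = C1 + C2*erfi(sqrt(2)*z)


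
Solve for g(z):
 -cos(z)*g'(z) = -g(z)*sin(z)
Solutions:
 g(z) = C1/cos(z)


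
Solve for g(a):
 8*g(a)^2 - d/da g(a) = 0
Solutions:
 g(a) = -1/(C1 + 8*a)


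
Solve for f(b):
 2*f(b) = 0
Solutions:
 f(b) = 0


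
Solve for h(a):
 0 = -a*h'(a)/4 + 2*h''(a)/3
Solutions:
 h(a) = C1 + C2*erfi(sqrt(3)*a/4)


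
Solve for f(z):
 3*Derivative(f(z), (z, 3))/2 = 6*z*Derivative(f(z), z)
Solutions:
 f(z) = C1 + Integral(C2*airyai(2^(2/3)*z) + C3*airybi(2^(2/3)*z), z)


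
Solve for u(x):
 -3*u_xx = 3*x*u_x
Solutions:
 u(x) = C1 + C2*erf(sqrt(2)*x/2)


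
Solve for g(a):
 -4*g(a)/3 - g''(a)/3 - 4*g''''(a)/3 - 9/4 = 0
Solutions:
 g(a) = (C1*sin(a*cos(atan(3*sqrt(7))/2)) + C2*cos(a*cos(atan(3*sqrt(7))/2)))*exp(-a*sin(atan(3*sqrt(7))/2)) + (C3*sin(a*cos(atan(3*sqrt(7))/2)) + C4*cos(a*cos(atan(3*sqrt(7))/2)))*exp(a*sin(atan(3*sqrt(7))/2)) - 27/16


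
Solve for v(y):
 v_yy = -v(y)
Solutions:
 v(y) = C1*sin(y) + C2*cos(y)


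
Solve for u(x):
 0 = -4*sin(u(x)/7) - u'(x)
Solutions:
 4*x + 7*log(cos(u(x)/7) - 1)/2 - 7*log(cos(u(x)/7) + 1)/2 = C1


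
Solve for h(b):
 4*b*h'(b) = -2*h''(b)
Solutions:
 h(b) = C1 + C2*erf(b)


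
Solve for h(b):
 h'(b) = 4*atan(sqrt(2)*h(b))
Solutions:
 Integral(1/atan(sqrt(2)*_y), (_y, h(b))) = C1 + 4*b


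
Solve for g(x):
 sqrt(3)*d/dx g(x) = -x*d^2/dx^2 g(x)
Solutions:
 g(x) = C1 + C2*x^(1 - sqrt(3))


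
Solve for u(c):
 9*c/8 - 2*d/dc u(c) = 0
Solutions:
 u(c) = C1 + 9*c^2/32


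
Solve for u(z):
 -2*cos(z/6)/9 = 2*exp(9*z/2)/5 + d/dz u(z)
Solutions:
 u(z) = C1 - 4*exp(9*z/2)/45 - 4*sin(z/6)/3


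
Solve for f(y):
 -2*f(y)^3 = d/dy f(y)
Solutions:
 f(y) = -sqrt(2)*sqrt(-1/(C1 - 2*y))/2
 f(y) = sqrt(2)*sqrt(-1/(C1 - 2*y))/2


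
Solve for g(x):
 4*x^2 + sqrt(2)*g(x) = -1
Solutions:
 g(x) = sqrt(2)*(-4*x^2 - 1)/2


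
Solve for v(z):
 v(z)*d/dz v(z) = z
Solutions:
 v(z) = -sqrt(C1 + z^2)
 v(z) = sqrt(C1 + z^2)


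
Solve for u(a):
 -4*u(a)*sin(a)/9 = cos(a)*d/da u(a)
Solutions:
 u(a) = C1*cos(a)^(4/9)


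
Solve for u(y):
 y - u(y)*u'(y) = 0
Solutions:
 u(y) = -sqrt(C1 + y^2)
 u(y) = sqrt(C1 + y^2)


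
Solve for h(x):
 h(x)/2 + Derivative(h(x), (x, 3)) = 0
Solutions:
 h(x) = C3*exp(-2^(2/3)*x/2) + (C1*sin(2^(2/3)*sqrt(3)*x/4) + C2*cos(2^(2/3)*sqrt(3)*x/4))*exp(2^(2/3)*x/4)


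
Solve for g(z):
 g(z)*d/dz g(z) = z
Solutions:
 g(z) = -sqrt(C1 + z^2)
 g(z) = sqrt(C1 + z^2)


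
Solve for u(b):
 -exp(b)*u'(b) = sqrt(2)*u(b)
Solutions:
 u(b) = C1*exp(sqrt(2)*exp(-b))


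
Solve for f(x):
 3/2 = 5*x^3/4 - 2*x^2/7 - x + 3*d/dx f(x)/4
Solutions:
 f(x) = C1 - 5*x^4/12 + 8*x^3/63 + 2*x^2/3 + 2*x


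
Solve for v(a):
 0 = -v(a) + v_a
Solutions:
 v(a) = C1*exp(a)


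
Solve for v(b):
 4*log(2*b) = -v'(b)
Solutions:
 v(b) = C1 - 4*b*log(b) - b*log(16) + 4*b


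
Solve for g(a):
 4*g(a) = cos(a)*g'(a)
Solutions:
 g(a) = C1*(sin(a)^2 + 2*sin(a) + 1)/(sin(a)^2 - 2*sin(a) + 1)


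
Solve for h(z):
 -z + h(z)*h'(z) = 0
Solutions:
 h(z) = -sqrt(C1 + z^2)
 h(z) = sqrt(C1 + z^2)


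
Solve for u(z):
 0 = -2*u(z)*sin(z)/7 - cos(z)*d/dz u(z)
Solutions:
 u(z) = C1*cos(z)^(2/7)


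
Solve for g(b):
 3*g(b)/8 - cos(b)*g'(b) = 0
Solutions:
 g(b) = C1*(sin(b) + 1)^(3/16)/(sin(b) - 1)^(3/16)


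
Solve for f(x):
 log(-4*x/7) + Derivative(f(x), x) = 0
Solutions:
 f(x) = C1 - x*log(-x) + x*(-2*log(2) + 1 + log(7))


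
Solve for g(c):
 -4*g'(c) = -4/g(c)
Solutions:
 g(c) = -sqrt(C1 + 2*c)
 g(c) = sqrt(C1 + 2*c)


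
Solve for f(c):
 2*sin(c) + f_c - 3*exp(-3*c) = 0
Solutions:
 f(c) = C1 + 2*cos(c) - exp(-3*c)


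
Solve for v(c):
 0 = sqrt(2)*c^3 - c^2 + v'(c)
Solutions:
 v(c) = C1 - sqrt(2)*c^4/4 + c^3/3


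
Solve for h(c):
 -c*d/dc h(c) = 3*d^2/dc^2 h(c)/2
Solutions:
 h(c) = C1 + C2*erf(sqrt(3)*c/3)


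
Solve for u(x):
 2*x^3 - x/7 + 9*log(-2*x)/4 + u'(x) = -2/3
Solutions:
 u(x) = C1 - x^4/2 + x^2/14 - 9*x*log(-x)/4 + x*(19 - 27*log(2))/12


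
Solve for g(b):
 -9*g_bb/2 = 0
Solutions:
 g(b) = C1 + C2*b


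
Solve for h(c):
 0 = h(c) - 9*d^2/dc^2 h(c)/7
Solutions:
 h(c) = C1*exp(-sqrt(7)*c/3) + C2*exp(sqrt(7)*c/3)


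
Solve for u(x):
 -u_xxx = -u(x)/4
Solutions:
 u(x) = C3*exp(2^(1/3)*x/2) + (C1*sin(2^(1/3)*sqrt(3)*x/4) + C2*cos(2^(1/3)*sqrt(3)*x/4))*exp(-2^(1/3)*x/4)


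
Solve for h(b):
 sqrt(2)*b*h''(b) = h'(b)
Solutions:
 h(b) = C1 + C2*b^(sqrt(2)/2 + 1)


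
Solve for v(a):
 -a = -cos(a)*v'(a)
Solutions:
 v(a) = C1 + Integral(a/cos(a), a)


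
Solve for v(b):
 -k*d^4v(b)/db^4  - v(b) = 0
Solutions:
 v(b) = C1*exp(-b*(-1/k)^(1/4)) + C2*exp(b*(-1/k)^(1/4)) + C3*exp(-I*b*(-1/k)^(1/4)) + C4*exp(I*b*(-1/k)^(1/4))


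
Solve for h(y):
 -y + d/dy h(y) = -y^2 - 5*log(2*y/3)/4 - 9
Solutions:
 h(y) = C1 - y^3/3 + y^2/2 - 5*y*log(y)/4 - 31*y/4 - 5*y*log(2)/4 + 5*y*log(3)/4


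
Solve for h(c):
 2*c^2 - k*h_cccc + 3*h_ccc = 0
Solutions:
 h(c) = C1 + C2*c + C3*c^2 + C4*exp(3*c/k) - c^5/90 - c^4*k/54 - 2*c^3*k^2/81


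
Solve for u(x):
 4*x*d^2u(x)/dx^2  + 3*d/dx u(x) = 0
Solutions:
 u(x) = C1 + C2*x^(1/4)


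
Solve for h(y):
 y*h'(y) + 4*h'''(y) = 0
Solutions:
 h(y) = C1 + Integral(C2*airyai(-2^(1/3)*y/2) + C3*airybi(-2^(1/3)*y/2), y)


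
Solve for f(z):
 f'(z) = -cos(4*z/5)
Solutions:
 f(z) = C1 - 5*sin(4*z/5)/4


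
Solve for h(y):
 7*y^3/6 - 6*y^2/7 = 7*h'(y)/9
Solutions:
 h(y) = C1 + 3*y^4/8 - 18*y^3/49


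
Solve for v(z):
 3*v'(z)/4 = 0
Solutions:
 v(z) = C1


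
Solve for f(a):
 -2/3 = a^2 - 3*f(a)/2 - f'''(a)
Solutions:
 f(a) = C3*exp(-2^(2/3)*3^(1/3)*a/2) + 2*a^2/3 + (C1*sin(2^(2/3)*3^(5/6)*a/4) + C2*cos(2^(2/3)*3^(5/6)*a/4))*exp(2^(2/3)*3^(1/3)*a/4) + 4/9


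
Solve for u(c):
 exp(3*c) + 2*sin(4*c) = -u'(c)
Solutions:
 u(c) = C1 - exp(3*c)/3 + cos(4*c)/2


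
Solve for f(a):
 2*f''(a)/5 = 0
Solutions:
 f(a) = C1 + C2*a


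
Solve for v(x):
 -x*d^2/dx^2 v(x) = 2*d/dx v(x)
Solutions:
 v(x) = C1 + C2/x


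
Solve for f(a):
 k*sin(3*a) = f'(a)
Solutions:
 f(a) = C1 - k*cos(3*a)/3


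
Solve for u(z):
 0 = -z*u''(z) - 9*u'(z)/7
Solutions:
 u(z) = C1 + C2/z^(2/7)


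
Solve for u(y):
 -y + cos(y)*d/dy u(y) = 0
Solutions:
 u(y) = C1 + Integral(y/cos(y), y)


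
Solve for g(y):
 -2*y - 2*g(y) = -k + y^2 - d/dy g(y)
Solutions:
 g(y) = C1*exp(2*y) + k/2 - y^2/2 - 3*y/2 - 3/4


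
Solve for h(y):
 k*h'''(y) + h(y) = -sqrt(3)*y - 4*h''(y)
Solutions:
 h(y) = C1*exp(-y*((sqrt(((27 + 128/k^2)^2 - 16384/k^4)/k^2)/2 + 27/(2*k) + 64/k^3)^(1/3) + 4/k + 16/(k^2*(sqrt(((27 + 128/k^2)^2 - 16384/k^4)/k^2)/2 + 27/(2*k) + 64/k^3)^(1/3)))/3) + C2*exp(y*((sqrt(((27 + 128/k^2)^2 - 16384/k^4)/k^2)/2 + 27/(2*k) + 64/k^3)^(1/3) - sqrt(3)*I*(sqrt(((27 + 128/k^2)^2 - 16384/k^4)/k^2)/2 + 27/(2*k) + 64/k^3)^(1/3) - 8/k - 64/(k^2*(-1 + sqrt(3)*I)*(sqrt(((27 + 128/k^2)^2 - 16384/k^4)/k^2)/2 + 27/(2*k) + 64/k^3)^(1/3)))/6) + C3*exp(y*((sqrt(((27 + 128/k^2)^2 - 16384/k^4)/k^2)/2 + 27/(2*k) + 64/k^3)^(1/3) + sqrt(3)*I*(sqrt(((27 + 128/k^2)^2 - 16384/k^4)/k^2)/2 + 27/(2*k) + 64/k^3)^(1/3) - 8/k + 64/(k^2*(1 + sqrt(3)*I)*(sqrt(((27 + 128/k^2)^2 - 16384/k^4)/k^2)/2 + 27/(2*k) + 64/k^3)^(1/3)))/6) - sqrt(3)*y


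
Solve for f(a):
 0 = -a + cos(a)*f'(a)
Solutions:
 f(a) = C1 + Integral(a/cos(a), a)


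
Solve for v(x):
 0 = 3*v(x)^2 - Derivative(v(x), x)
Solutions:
 v(x) = -1/(C1 + 3*x)


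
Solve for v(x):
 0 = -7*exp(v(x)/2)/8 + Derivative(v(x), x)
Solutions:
 v(x) = 2*log(-1/(C1 + 7*x)) + 8*log(2)


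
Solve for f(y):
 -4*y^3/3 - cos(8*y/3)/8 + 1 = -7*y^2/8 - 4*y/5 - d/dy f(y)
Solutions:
 f(y) = C1 + y^4/3 - 7*y^3/24 - 2*y^2/5 - y + 3*sin(8*y/3)/64


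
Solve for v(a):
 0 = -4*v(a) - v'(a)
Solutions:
 v(a) = C1*exp(-4*a)


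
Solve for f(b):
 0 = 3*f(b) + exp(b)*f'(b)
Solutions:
 f(b) = C1*exp(3*exp(-b))


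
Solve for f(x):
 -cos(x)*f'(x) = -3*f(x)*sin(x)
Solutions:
 f(x) = C1/cos(x)^3


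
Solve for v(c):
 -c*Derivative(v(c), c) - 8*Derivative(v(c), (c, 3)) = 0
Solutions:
 v(c) = C1 + Integral(C2*airyai(-c/2) + C3*airybi(-c/2), c)


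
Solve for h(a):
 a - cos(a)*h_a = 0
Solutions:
 h(a) = C1 + Integral(a/cos(a), a)


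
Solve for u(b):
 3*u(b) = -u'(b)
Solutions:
 u(b) = C1*exp(-3*b)


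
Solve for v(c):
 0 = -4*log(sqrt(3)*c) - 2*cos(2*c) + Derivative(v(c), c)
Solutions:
 v(c) = C1 + 4*c*log(c) - 4*c + 2*c*log(3) + sin(2*c)


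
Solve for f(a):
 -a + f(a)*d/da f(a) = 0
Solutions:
 f(a) = -sqrt(C1 + a^2)
 f(a) = sqrt(C1 + a^2)


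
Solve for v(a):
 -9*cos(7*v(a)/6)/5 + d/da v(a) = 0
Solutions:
 -9*a/5 - 3*log(sin(7*v(a)/6) - 1)/7 + 3*log(sin(7*v(a)/6) + 1)/7 = C1


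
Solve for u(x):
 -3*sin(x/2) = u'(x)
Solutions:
 u(x) = C1 + 6*cos(x/2)


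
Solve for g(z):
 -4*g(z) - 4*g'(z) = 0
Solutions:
 g(z) = C1*exp(-z)


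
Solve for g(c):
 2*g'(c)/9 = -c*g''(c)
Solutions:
 g(c) = C1 + C2*c^(7/9)


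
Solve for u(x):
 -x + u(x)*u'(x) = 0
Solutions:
 u(x) = -sqrt(C1 + x^2)
 u(x) = sqrt(C1 + x^2)


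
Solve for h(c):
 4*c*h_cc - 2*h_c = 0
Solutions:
 h(c) = C1 + C2*c^(3/2)


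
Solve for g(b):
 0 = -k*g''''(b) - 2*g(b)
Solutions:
 g(b) = C1*exp(-2^(1/4)*b*(-1/k)^(1/4)) + C2*exp(2^(1/4)*b*(-1/k)^(1/4)) + C3*exp(-2^(1/4)*I*b*(-1/k)^(1/4)) + C4*exp(2^(1/4)*I*b*(-1/k)^(1/4))


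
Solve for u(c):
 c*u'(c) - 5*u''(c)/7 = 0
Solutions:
 u(c) = C1 + C2*erfi(sqrt(70)*c/10)


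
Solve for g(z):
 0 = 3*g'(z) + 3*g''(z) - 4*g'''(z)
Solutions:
 g(z) = C1 + C2*exp(z*(3 - sqrt(57))/8) + C3*exp(z*(3 + sqrt(57))/8)


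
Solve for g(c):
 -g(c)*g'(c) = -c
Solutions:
 g(c) = -sqrt(C1 + c^2)
 g(c) = sqrt(C1 + c^2)


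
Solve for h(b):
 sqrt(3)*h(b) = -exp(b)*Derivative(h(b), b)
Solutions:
 h(b) = C1*exp(sqrt(3)*exp(-b))


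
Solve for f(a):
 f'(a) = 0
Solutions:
 f(a) = C1


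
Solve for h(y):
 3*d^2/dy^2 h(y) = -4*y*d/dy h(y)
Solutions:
 h(y) = C1 + C2*erf(sqrt(6)*y/3)


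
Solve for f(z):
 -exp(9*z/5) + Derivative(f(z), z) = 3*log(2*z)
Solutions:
 f(z) = C1 + 3*z*log(z) + 3*z*(-1 + log(2)) + 5*exp(9*z/5)/9


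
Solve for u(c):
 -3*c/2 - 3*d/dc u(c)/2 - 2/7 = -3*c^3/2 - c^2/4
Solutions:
 u(c) = C1 + c^4/4 + c^3/18 - c^2/2 - 4*c/21


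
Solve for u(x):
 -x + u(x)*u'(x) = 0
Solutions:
 u(x) = -sqrt(C1 + x^2)
 u(x) = sqrt(C1 + x^2)


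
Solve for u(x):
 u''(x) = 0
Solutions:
 u(x) = C1 + C2*x


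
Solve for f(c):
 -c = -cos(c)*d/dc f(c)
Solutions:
 f(c) = C1 + Integral(c/cos(c), c)


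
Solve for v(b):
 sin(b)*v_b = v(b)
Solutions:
 v(b) = C1*sqrt(cos(b) - 1)/sqrt(cos(b) + 1)


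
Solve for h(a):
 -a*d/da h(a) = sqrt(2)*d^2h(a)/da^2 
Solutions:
 h(a) = C1 + C2*erf(2^(1/4)*a/2)


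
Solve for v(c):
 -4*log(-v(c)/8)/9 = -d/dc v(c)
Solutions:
 -9*Integral(1/(log(-_y) - 3*log(2)), (_y, v(c)))/4 = C1 - c


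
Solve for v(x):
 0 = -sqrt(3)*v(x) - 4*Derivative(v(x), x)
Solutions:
 v(x) = C1*exp(-sqrt(3)*x/4)


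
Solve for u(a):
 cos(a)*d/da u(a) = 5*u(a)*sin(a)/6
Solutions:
 u(a) = C1/cos(a)^(5/6)


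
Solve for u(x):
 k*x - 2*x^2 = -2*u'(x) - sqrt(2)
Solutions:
 u(x) = C1 - k*x^2/4 + x^3/3 - sqrt(2)*x/2


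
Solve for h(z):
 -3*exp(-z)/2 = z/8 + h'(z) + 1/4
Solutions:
 h(z) = C1 - z^2/16 - z/4 + 3*exp(-z)/2


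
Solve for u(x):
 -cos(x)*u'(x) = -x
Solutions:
 u(x) = C1 + Integral(x/cos(x), x)


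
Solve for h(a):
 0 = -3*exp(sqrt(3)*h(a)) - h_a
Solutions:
 h(a) = sqrt(3)*(2*log(1/(C1 + 3*a)) - log(3))/6


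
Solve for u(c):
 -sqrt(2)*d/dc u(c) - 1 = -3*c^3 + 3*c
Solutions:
 u(c) = C1 + 3*sqrt(2)*c^4/8 - 3*sqrt(2)*c^2/4 - sqrt(2)*c/2


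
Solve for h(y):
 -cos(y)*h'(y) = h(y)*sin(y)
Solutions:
 h(y) = C1*cos(y)


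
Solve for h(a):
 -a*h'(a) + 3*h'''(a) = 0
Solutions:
 h(a) = C1 + Integral(C2*airyai(3^(2/3)*a/3) + C3*airybi(3^(2/3)*a/3), a)


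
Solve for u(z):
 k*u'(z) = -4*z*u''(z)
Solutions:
 u(z) = C1 + z^(1 - re(k)/4)*(C2*sin(log(z)*Abs(im(k))/4) + C3*cos(log(z)*im(k)/4))


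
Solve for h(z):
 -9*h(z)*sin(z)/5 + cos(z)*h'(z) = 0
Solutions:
 h(z) = C1/cos(z)^(9/5)


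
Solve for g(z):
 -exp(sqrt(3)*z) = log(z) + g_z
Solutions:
 g(z) = C1 - z*log(z) + z - sqrt(3)*exp(sqrt(3)*z)/3


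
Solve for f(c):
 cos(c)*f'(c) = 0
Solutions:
 f(c) = C1


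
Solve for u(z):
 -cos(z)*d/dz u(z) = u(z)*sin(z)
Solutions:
 u(z) = C1*cos(z)


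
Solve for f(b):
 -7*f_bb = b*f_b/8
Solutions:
 f(b) = C1 + C2*erf(sqrt(7)*b/28)


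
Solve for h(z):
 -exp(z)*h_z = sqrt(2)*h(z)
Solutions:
 h(z) = C1*exp(sqrt(2)*exp(-z))


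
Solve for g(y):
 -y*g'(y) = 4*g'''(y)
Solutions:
 g(y) = C1 + Integral(C2*airyai(-2^(1/3)*y/2) + C3*airybi(-2^(1/3)*y/2), y)


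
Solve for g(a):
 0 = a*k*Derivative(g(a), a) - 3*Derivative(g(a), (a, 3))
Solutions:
 g(a) = C1 + Integral(C2*airyai(3^(2/3)*a*k^(1/3)/3) + C3*airybi(3^(2/3)*a*k^(1/3)/3), a)


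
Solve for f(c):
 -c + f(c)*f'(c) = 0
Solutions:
 f(c) = -sqrt(C1 + c^2)
 f(c) = sqrt(C1 + c^2)


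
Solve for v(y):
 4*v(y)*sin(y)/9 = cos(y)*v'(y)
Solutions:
 v(y) = C1/cos(y)^(4/9)


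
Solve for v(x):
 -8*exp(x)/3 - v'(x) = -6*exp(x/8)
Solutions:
 v(x) = C1 + 48*exp(x/8) - 8*exp(x)/3


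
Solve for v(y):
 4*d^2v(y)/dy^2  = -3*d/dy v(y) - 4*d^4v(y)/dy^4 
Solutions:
 v(y) = C1 + C2*exp(-3^(1/3)*y*(-(27 + sqrt(921))^(1/3) + 4*3^(1/3)/(27 + sqrt(921))^(1/3))/12)*sin(3^(1/6)*y*((27 + sqrt(921))^(-1/3) + 3^(2/3)*(27 + sqrt(921))^(1/3)/12)) + C3*exp(-3^(1/3)*y*(-(27 + sqrt(921))^(1/3) + 4*3^(1/3)/(27 + sqrt(921))^(1/3))/12)*cos(3^(1/6)*y*((27 + sqrt(921))^(-1/3) + 3^(2/3)*(27 + sqrt(921))^(1/3)/12)) + C4*exp(3^(1/3)*y*(-(27 + sqrt(921))^(1/3) + 4*3^(1/3)/(27 + sqrt(921))^(1/3))/6)


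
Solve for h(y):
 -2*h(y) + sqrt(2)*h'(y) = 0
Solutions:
 h(y) = C1*exp(sqrt(2)*y)


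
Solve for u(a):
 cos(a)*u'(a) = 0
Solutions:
 u(a) = C1


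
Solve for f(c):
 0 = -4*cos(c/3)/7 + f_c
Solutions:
 f(c) = C1 + 12*sin(c/3)/7


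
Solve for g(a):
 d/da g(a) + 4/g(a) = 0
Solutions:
 g(a) = -sqrt(C1 - 8*a)
 g(a) = sqrt(C1 - 8*a)


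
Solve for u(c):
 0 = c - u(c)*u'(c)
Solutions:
 u(c) = -sqrt(C1 + c^2)
 u(c) = sqrt(C1 + c^2)


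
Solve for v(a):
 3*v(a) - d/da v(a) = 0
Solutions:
 v(a) = C1*exp(3*a)


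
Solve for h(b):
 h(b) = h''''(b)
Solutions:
 h(b) = C1*exp(-b) + C2*exp(b) + C3*sin(b) + C4*cos(b)


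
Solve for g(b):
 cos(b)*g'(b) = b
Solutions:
 g(b) = C1 + Integral(b/cos(b), b)


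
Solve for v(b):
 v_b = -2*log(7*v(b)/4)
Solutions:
 -Integral(1/(-log(_y) - log(7) + 2*log(2)), (_y, v(b)))/2 = C1 - b


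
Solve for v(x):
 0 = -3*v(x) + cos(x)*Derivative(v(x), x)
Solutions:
 v(x) = C1*(sin(x) + 1)^(3/2)/(sin(x) - 1)^(3/2)


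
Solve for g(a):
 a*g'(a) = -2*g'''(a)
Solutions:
 g(a) = C1 + Integral(C2*airyai(-2^(2/3)*a/2) + C3*airybi(-2^(2/3)*a/2), a)


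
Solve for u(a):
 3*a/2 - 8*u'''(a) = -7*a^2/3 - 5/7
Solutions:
 u(a) = C1 + C2*a + C3*a^2 + 7*a^5/1440 + a^4/128 + 5*a^3/336


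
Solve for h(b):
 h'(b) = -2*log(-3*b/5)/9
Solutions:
 h(b) = C1 - 2*b*log(-b)/9 + 2*b*(-log(3) + 1 + log(5))/9


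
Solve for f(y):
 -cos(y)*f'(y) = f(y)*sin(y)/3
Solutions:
 f(y) = C1*cos(y)^(1/3)


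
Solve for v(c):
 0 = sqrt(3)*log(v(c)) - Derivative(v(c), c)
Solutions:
 li(v(c)) = C1 + sqrt(3)*c


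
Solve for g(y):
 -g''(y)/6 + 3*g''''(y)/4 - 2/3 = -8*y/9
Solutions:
 g(y) = C1 + C2*y + C3*exp(-sqrt(2)*y/3) + C4*exp(sqrt(2)*y/3) + 8*y^3/9 - 2*y^2


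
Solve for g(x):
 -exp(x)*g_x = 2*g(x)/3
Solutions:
 g(x) = C1*exp(2*exp(-x)/3)


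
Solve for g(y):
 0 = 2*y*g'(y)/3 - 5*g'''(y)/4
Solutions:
 g(y) = C1 + Integral(C2*airyai(2*15^(2/3)*y/15) + C3*airybi(2*15^(2/3)*y/15), y)


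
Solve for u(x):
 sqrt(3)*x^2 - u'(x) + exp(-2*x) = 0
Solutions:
 u(x) = C1 + sqrt(3)*x^3/3 - exp(-2*x)/2


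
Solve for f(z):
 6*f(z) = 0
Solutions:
 f(z) = 0


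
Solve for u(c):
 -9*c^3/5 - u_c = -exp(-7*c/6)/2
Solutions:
 u(c) = C1 - 9*c^4/20 - 3*exp(-7*c/6)/7


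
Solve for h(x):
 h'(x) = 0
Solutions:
 h(x) = C1


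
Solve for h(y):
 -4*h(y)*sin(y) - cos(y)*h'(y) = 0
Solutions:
 h(y) = C1*cos(y)^4


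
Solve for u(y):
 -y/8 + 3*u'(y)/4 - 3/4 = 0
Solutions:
 u(y) = C1 + y^2/12 + y


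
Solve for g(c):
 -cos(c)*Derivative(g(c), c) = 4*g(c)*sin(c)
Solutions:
 g(c) = C1*cos(c)^4


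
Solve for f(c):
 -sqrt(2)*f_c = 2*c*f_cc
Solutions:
 f(c) = C1 + C2*c^(1 - sqrt(2)/2)


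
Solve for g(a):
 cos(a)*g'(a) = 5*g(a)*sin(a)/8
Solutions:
 g(a) = C1/cos(a)^(5/8)


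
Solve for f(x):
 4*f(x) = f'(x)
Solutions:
 f(x) = C1*exp(4*x)


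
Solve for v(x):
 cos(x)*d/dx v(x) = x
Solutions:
 v(x) = C1 + Integral(x/cos(x), x)


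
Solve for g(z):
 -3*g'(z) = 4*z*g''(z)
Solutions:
 g(z) = C1 + C2*z^(1/4)


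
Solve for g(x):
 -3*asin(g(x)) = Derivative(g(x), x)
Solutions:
 Integral(1/asin(_y), (_y, g(x))) = C1 - 3*x


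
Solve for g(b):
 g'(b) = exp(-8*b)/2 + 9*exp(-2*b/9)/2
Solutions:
 g(b) = C1 - exp(-8*b)/16 - 81*exp(-2*b/9)/4


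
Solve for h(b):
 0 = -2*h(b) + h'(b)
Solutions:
 h(b) = C1*exp(2*b)


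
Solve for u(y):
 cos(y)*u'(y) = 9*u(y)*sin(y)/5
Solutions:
 u(y) = C1/cos(y)^(9/5)


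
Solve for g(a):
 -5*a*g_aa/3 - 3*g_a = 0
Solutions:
 g(a) = C1 + C2/a^(4/5)


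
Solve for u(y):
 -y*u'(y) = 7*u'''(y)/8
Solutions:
 u(y) = C1 + Integral(C2*airyai(-2*7^(2/3)*y/7) + C3*airybi(-2*7^(2/3)*y/7), y)


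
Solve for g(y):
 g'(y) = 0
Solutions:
 g(y) = C1


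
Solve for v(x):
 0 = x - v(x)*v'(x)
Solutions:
 v(x) = -sqrt(C1 + x^2)
 v(x) = sqrt(C1 + x^2)


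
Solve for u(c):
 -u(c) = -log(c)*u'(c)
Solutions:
 u(c) = C1*exp(li(c))


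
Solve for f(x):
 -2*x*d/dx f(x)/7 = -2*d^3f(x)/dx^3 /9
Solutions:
 f(x) = C1 + Integral(C2*airyai(21^(2/3)*x/7) + C3*airybi(21^(2/3)*x/7), x)


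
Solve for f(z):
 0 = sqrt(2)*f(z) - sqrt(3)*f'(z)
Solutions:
 f(z) = C1*exp(sqrt(6)*z/3)


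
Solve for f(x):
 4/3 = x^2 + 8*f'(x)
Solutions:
 f(x) = C1 - x^3/24 + x/6


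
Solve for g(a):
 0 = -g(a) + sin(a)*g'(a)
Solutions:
 g(a) = C1*sqrt(cos(a) - 1)/sqrt(cos(a) + 1)


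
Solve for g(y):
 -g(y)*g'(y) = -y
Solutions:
 g(y) = -sqrt(C1 + y^2)
 g(y) = sqrt(C1 + y^2)


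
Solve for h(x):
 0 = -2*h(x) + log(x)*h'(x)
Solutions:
 h(x) = C1*exp(2*li(x))


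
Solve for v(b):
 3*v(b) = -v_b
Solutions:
 v(b) = C1*exp(-3*b)


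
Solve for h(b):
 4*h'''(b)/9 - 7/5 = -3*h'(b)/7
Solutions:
 h(b) = C1 + C2*sin(3*sqrt(21)*b/14) + C3*cos(3*sqrt(21)*b/14) + 49*b/15


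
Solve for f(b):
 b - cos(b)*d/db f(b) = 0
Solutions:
 f(b) = C1 + Integral(b/cos(b), b)


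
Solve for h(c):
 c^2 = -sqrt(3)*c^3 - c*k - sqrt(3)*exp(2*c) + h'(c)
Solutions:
 h(c) = C1 + sqrt(3)*c^4/4 + c^3/3 + c^2*k/2 + sqrt(3)*exp(2*c)/2


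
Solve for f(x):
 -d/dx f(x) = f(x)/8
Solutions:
 f(x) = C1*exp(-x/8)


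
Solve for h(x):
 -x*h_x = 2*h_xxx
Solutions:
 h(x) = C1 + Integral(C2*airyai(-2^(2/3)*x/2) + C3*airybi(-2^(2/3)*x/2), x)


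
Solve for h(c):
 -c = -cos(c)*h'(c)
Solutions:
 h(c) = C1 + Integral(c/cos(c), c)


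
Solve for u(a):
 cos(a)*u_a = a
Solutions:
 u(a) = C1 + Integral(a/cos(a), a)


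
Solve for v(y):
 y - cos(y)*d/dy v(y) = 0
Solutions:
 v(y) = C1 + Integral(y/cos(y), y)


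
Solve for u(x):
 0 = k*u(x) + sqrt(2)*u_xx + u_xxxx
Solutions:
 u(x) = C1*exp(-2^(3/4)*x*sqrt(-sqrt(1 - 2*k) - 1)/2) + C2*exp(2^(3/4)*x*sqrt(-sqrt(1 - 2*k) - 1)/2) + C3*exp(-2^(3/4)*x*sqrt(sqrt(1 - 2*k) - 1)/2) + C4*exp(2^(3/4)*x*sqrt(sqrt(1 - 2*k) - 1)/2)


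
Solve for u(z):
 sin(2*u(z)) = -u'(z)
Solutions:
 u(z) = pi - acos((-C1 - exp(4*z))/(C1 - exp(4*z)))/2
 u(z) = acos((-C1 - exp(4*z))/(C1 - exp(4*z)))/2


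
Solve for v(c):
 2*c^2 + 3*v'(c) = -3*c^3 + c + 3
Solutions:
 v(c) = C1 - c^4/4 - 2*c^3/9 + c^2/6 + c


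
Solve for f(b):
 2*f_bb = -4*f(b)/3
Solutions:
 f(b) = C1*sin(sqrt(6)*b/3) + C2*cos(sqrt(6)*b/3)


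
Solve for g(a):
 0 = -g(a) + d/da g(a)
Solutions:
 g(a) = C1*exp(a)


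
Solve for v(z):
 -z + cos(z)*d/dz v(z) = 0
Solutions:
 v(z) = C1 + Integral(z/cos(z), z)


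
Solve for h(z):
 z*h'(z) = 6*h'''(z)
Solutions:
 h(z) = C1 + Integral(C2*airyai(6^(2/3)*z/6) + C3*airybi(6^(2/3)*z/6), z)


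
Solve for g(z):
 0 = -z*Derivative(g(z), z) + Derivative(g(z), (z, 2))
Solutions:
 g(z) = C1 + C2*erfi(sqrt(2)*z/2)


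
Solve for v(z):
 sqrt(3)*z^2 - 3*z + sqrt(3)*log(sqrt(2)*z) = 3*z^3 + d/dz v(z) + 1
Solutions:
 v(z) = C1 - 3*z^4/4 + sqrt(3)*z^3/3 - 3*z^2/2 + sqrt(3)*z*log(z) - sqrt(3)*z - z + sqrt(3)*z*log(2)/2


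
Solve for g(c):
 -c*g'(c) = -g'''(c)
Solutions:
 g(c) = C1 + Integral(C2*airyai(c) + C3*airybi(c), c)


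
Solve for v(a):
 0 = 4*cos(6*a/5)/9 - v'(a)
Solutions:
 v(a) = C1 + 10*sin(6*a/5)/27


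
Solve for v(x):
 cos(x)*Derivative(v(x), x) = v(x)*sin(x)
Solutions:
 v(x) = C1/cos(x)


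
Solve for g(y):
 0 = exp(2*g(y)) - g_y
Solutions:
 g(y) = log(-sqrt(-1/(C1 + y))) - log(2)/2
 g(y) = log(-1/(C1 + y))/2 - log(2)/2


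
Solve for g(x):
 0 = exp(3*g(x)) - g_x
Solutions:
 g(x) = log(-1/(C1 + 3*x))/3
 g(x) = log((-1/(C1 + x))^(1/3)*(-3^(2/3) - 3*3^(1/6)*I)/6)
 g(x) = log((-1/(C1 + x))^(1/3)*(-3^(2/3) + 3*3^(1/6)*I)/6)


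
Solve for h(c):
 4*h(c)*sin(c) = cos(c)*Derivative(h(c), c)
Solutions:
 h(c) = C1/cos(c)^4


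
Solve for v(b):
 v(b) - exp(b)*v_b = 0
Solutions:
 v(b) = C1*exp(-exp(-b))


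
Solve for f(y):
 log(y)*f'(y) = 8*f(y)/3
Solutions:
 f(y) = C1*exp(8*li(y)/3)


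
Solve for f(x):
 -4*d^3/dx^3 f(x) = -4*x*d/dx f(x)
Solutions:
 f(x) = C1 + Integral(C2*airyai(x) + C3*airybi(x), x)


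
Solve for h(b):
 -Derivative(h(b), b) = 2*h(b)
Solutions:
 h(b) = C1*exp(-2*b)


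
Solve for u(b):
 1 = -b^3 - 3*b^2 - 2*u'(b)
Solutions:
 u(b) = C1 - b^4/8 - b^3/2 - b/2


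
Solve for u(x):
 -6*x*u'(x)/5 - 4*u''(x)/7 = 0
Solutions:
 u(x) = C1 + C2*erf(sqrt(105)*x/10)


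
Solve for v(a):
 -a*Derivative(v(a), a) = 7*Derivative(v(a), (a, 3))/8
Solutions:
 v(a) = C1 + Integral(C2*airyai(-2*7^(2/3)*a/7) + C3*airybi(-2*7^(2/3)*a/7), a)


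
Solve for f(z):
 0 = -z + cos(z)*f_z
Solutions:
 f(z) = C1 + Integral(z/cos(z), z)


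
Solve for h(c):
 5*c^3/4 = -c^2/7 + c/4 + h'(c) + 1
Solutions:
 h(c) = C1 + 5*c^4/16 + c^3/21 - c^2/8 - c


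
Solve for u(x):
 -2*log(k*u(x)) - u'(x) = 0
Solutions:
 li(k*u(x))/k = C1 - 2*x


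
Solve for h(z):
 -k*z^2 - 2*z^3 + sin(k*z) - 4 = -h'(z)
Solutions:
 h(z) = C1 + k*z^3/3 + z^4/2 + 4*z + cos(k*z)/k


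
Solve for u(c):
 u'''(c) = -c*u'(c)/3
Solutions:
 u(c) = C1 + Integral(C2*airyai(-3^(2/3)*c/3) + C3*airybi(-3^(2/3)*c/3), c)


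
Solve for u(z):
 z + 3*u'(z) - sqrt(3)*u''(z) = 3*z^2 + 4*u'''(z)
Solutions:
 u(z) = C1 + C2*exp(z*(-sqrt(3) + sqrt(51))/8) + C3*exp(-z*(sqrt(3) + sqrt(51))/8) + z^3/3 - z^2/6 + sqrt(3)*z^2/3 - sqrt(3)*z/9 + 10*z/3


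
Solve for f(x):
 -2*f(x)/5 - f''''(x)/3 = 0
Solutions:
 f(x) = (C1*sin(10^(3/4)*3^(1/4)*x/10) + C2*cos(10^(3/4)*3^(1/4)*x/10))*exp(-10^(3/4)*3^(1/4)*x/10) + (C3*sin(10^(3/4)*3^(1/4)*x/10) + C4*cos(10^(3/4)*3^(1/4)*x/10))*exp(10^(3/4)*3^(1/4)*x/10)


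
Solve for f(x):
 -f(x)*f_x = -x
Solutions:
 f(x) = -sqrt(C1 + x^2)
 f(x) = sqrt(C1 + x^2)


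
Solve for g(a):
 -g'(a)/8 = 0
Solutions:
 g(a) = C1


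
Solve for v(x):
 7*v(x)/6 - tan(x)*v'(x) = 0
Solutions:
 v(x) = C1*sin(x)^(7/6)


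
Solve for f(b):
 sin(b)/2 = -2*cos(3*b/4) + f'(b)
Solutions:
 f(b) = C1 + 8*sin(3*b/4)/3 - cos(b)/2


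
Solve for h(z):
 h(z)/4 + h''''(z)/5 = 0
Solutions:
 h(z) = (C1*sin(5^(1/4)*z/2) + C2*cos(5^(1/4)*z/2))*exp(-5^(1/4)*z/2) + (C3*sin(5^(1/4)*z/2) + C4*cos(5^(1/4)*z/2))*exp(5^(1/4)*z/2)


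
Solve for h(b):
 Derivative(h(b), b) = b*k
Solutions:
 h(b) = C1 + b^2*k/2


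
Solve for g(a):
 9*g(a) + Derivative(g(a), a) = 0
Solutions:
 g(a) = C1*exp(-9*a)


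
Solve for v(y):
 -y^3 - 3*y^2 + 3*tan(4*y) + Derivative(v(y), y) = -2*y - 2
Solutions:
 v(y) = C1 + y^4/4 + y^3 - y^2 - 2*y + 3*log(cos(4*y))/4


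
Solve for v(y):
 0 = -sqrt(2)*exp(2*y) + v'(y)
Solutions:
 v(y) = C1 + sqrt(2)*exp(2*y)/2


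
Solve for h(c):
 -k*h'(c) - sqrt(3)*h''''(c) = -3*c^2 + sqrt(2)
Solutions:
 h(c) = C1 + C2*exp(3^(5/6)*c*(-k)^(1/3)/3) + C3*exp(c*(-k)^(1/3)*(-3^(5/6) + 3*3^(1/3)*I)/6) + C4*exp(-c*(-k)^(1/3)*(3^(5/6) + 3*3^(1/3)*I)/6) + c^3/k - sqrt(2)*c/k


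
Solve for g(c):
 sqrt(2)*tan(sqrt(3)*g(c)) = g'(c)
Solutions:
 g(c) = sqrt(3)*(pi - asin(C1*exp(sqrt(6)*c)))/3
 g(c) = sqrt(3)*asin(C1*exp(sqrt(6)*c))/3


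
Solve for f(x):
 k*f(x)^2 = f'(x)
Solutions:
 f(x) = -1/(C1 + k*x)


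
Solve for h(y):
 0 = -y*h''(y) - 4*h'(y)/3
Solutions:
 h(y) = C1 + C2/y^(1/3)


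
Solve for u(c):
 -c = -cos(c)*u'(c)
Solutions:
 u(c) = C1 + Integral(c/cos(c), c)


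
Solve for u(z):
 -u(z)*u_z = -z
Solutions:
 u(z) = -sqrt(C1 + z^2)
 u(z) = sqrt(C1 + z^2)


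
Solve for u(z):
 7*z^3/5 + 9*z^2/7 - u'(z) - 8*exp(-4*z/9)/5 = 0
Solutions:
 u(z) = C1 + 7*z^4/20 + 3*z^3/7 + 18*exp(-4*z/9)/5


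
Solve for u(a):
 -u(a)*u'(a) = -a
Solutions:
 u(a) = -sqrt(C1 + a^2)
 u(a) = sqrt(C1 + a^2)


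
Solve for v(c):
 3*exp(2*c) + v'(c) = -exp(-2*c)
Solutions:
 v(c) = C1 - 3*exp(2*c)/2 + exp(-2*c)/2


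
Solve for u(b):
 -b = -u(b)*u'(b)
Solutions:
 u(b) = -sqrt(C1 + b^2)
 u(b) = sqrt(C1 + b^2)


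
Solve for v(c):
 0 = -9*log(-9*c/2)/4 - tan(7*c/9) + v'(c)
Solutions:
 v(c) = C1 + 9*c*log(-c)/4 - 9*c/4 - 9*c*log(2)/4 + 9*c*log(3)/2 - 9*log(cos(7*c/9))/7


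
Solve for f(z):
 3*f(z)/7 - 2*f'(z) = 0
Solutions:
 f(z) = C1*exp(3*z/14)


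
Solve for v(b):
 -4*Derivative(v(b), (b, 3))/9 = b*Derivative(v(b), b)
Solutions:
 v(b) = C1 + Integral(C2*airyai(-2^(1/3)*3^(2/3)*b/2) + C3*airybi(-2^(1/3)*3^(2/3)*b/2), b)


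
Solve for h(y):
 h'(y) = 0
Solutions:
 h(y) = C1


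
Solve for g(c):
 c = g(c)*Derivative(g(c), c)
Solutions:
 g(c) = -sqrt(C1 + c^2)
 g(c) = sqrt(C1 + c^2)


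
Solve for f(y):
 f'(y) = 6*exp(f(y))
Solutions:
 f(y) = log(-1/(C1 + 6*y))


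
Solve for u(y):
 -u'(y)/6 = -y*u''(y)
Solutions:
 u(y) = C1 + C2*y^(7/6)


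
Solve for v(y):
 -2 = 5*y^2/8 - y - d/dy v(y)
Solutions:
 v(y) = C1 + 5*y^3/24 - y^2/2 + 2*y


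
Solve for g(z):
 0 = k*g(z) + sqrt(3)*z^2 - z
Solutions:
 g(z) = z*(-sqrt(3)*z + 1)/k


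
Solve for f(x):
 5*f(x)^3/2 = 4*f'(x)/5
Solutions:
 f(x) = -2*sqrt(-1/(C1 + 25*x))
 f(x) = 2*sqrt(-1/(C1 + 25*x))


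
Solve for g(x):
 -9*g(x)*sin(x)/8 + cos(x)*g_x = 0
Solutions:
 g(x) = C1/cos(x)^(9/8)


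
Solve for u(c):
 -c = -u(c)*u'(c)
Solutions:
 u(c) = -sqrt(C1 + c^2)
 u(c) = sqrt(C1 + c^2)


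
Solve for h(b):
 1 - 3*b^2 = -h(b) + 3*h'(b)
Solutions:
 h(b) = C1*exp(b/3) + 3*b^2 + 18*b + 53


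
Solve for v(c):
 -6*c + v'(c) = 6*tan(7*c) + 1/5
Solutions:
 v(c) = C1 + 3*c^2 + c/5 - 6*log(cos(7*c))/7


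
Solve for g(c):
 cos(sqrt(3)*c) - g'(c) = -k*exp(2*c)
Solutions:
 g(c) = C1 + k*exp(2*c)/2 + sqrt(3)*sin(sqrt(3)*c)/3


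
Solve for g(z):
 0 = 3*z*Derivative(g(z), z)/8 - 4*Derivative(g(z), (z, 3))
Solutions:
 g(z) = C1 + Integral(C2*airyai(6^(1/3)*z/4) + C3*airybi(6^(1/3)*z/4), z)


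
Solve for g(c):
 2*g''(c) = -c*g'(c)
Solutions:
 g(c) = C1 + C2*erf(c/2)


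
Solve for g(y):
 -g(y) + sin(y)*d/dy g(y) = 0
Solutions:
 g(y) = C1*sqrt(cos(y) - 1)/sqrt(cos(y) + 1)


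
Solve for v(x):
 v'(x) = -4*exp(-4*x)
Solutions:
 v(x) = C1 + exp(-4*x)


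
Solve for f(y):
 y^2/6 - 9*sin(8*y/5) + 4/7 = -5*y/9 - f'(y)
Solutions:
 f(y) = C1 - y^3/18 - 5*y^2/18 - 4*y/7 - 45*cos(8*y/5)/8


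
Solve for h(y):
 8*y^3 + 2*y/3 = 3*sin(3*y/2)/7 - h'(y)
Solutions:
 h(y) = C1 - 2*y^4 - y^2/3 - 2*cos(3*y/2)/7


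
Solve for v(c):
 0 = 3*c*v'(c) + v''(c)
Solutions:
 v(c) = C1 + C2*erf(sqrt(6)*c/2)


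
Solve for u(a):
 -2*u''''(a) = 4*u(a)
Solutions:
 u(a) = (C1*sin(2^(3/4)*a/2) + C2*cos(2^(3/4)*a/2))*exp(-2^(3/4)*a/2) + (C3*sin(2^(3/4)*a/2) + C4*cos(2^(3/4)*a/2))*exp(2^(3/4)*a/2)


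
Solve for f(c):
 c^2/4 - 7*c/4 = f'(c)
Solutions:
 f(c) = C1 + c^3/12 - 7*c^2/8


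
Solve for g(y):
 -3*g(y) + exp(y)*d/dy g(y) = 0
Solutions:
 g(y) = C1*exp(-3*exp(-y))


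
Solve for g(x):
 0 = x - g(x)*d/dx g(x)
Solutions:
 g(x) = -sqrt(C1 + x^2)
 g(x) = sqrt(C1 + x^2)


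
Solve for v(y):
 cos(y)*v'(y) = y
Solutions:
 v(y) = C1 + Integral(y/cos(y), y)


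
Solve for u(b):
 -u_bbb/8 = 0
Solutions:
 u(b) = C1 + C2*b + C3*b^2


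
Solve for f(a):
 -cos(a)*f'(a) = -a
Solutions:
 f(a) = C1 + Integral(a/cos(a), a)


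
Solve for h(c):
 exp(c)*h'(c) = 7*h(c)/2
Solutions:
 h(c) = C1*exp(-7*exp(-c)/2)


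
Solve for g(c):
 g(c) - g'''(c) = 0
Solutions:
 g(c) = C3*exp(c) + (C1*sin(sqrt(3)*c/2) + C2*cos(sqrt(3)*c/2))*exp(-c/2)


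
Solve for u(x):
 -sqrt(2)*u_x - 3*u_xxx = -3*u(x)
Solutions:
 u(x) = C1*exp(-x*(-2*2^(5/6)/(27 + sqrt(8*sqrt(2) + 729))^(1/3) + 2^(2/3)*(27 + sqrt(8*sqrt(2) + 729))^(1/3))/12)*sin(sqrt(3)*x*(2*2^(5/6)/(27 + sqrt(8*sqrt(2) + 729))^(1/3) + 2^(2/3)*(27 + sqrt(8*sqrt(2) + 729))^(1/3))/12) + C2*exp(-x*(-2*2^(5/6)/(27 + sqrt(8*sqrt(2) + 729))^(1/3) + 2^(2/3)*(27 + sqrt(8*sqrt(2) + 729))^(1/3))/12)*cos(sqrt(3)*x*(2*2^(5/6)/(27 + sqrt(8*sqrt(2) + 729))^(1/3) + 2^(2/3)*(27 + sqrt(8*sqrt(2) + 729))^(1/3))/12) + C3*exp(x*(-2*2^(5/6)/(27 + sqrt(8*sqrt(2) + 729))^(1/3) + 2^(2/3)*(27 + sqrt(8*sqrt(2) + 729))^(1/3))/6)


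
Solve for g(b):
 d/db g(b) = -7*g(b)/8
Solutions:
 g(b) = C1*exp(-7*b/8)


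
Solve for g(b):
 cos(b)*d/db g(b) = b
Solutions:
 g(b) = C1 + Integral(b/cos(b), b)


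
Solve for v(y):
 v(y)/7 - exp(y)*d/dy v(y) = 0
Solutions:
 v(y) = C1*exp(-exp(-y)/7)


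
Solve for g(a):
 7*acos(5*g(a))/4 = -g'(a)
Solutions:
 Integral(1/acos(5*_y), (_y, g(a))) = C1 - 7*a/4


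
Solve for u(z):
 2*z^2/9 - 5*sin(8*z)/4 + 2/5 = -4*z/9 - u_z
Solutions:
 u(z) = C1 - 2*z^3/27 - 2*z^2/9 - 2*z/5 - 5*cos(8*z)/32


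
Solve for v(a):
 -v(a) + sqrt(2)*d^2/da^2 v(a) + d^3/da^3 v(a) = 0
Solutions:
 v(a) = C1*exp(-a*(4*2^(1/3)/(-4*sqrt(2) + sqrt(-32 + (27 - 4*sqrt(2))^2) + 27)^(1/3) + 2^(2/3)*(-4*sqrt(2) + sqrt(-32 + (27 - 4*sqrt(2))^2) + 27)^(1/3) + 4*sqrt(2))/12)*sin(2^(1/3)*sqrt(3)*a*(-2^(1/3)*(-4*sqrt(2) + sqrt(-32 + 729*(-1 + 4*sqrt(2)/27)^2) + 27)^(1/3) + 4/(-4*sqrt(2) + sqrt(-32 + 729*(-1 + 4*sqrt(2)/27)^2) + 27)^(1/3))/12) + C2*exp(-a*(4*2^(1/3)/(-4*sqrt(2) + sqrt(-32 + (27 - 4*sqrt(2))^2) + 27)^(1/3) + 2^(2/3)*(-4*sqrt(2) + sqrt(-32 + (27 - 4*sqrt(2))^2) + 27)^(1/3) + 4*sqrt(2))/12)*cos(2^(1/3)*sqrt(3)*a*(-2^(1/3)*(-4*sqrt(2) + sqrt(-32 + 729*(-1 + 4*sqrt(2)/27)^2) + 27)^(1/3) + 4/(-4*sqrt(2) + sqrt(-32 + 729*(-1 + 4*sqrt(2)/27)^2) + 27)^(1/3))/12) + C3*exp(a*(-2*sqrt(2) + 4*2^(1/3)/(-4*sqrt(2) + sqrt(-32 + (27 - 4*sqrt(2))^2) + 27)^(1/3) + 2^(2/3)*(-4*sqrt(2) + sqrt(-32 + (27 - 4*sqrt(2))^2) + 27)^(1/3))/6)
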